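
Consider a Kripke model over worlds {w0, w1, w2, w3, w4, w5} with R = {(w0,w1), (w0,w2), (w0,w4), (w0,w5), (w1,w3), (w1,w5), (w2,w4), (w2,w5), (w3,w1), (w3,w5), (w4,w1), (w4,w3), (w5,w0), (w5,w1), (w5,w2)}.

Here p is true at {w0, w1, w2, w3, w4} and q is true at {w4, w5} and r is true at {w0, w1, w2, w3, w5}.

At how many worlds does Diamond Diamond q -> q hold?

3

w0: Diamond Diamond q is T, q is F. ✗
w1: Diamond Diamond q is T, q is F. ✗
w2: Diamond Diamond q is F, q is F. ✓
w3: Diamond Diamond q is T, q is F. ✗
w4: Diamond Diamond q is T, q is T. ✓
w5: Diamond Diamond q is T, q is T. ✓
Satisfying worlds: {w2, w4, w5}.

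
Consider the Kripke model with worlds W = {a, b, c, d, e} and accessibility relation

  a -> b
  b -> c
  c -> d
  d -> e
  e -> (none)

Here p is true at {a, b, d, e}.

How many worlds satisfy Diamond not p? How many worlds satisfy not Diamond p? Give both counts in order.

For Diamond not p:
a: successors {b}; not p there: b:F. ✗
b: successors {c}; not p there: c:T. ✓
c: successors {d}; not p there: d:F. ✗
d: successors {e}; not p there: e:F. ✗
e: no successors, so Diamond not p fails. ✗
— 1 world.
For not Diamond p:
a: Diamond p is T. ✗
b: Diamond p is F. ✓
c: Diamond p is T. ✗
d: Diamond p is T. ✗
e: Diamond p is F. ✓
— 2 worlds.

1 and 2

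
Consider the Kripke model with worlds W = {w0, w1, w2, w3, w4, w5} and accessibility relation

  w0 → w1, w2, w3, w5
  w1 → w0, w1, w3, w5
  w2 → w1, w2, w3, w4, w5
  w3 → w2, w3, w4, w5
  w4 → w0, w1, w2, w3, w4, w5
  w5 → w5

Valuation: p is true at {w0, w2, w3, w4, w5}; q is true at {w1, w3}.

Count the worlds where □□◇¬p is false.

6

w0: successors {w1, w2, w3, w5}; □◇¬p there: w1:F, w2:F, w3:F, w5:F. ✗
w1: successors {w0, w1, w3, w5}; □◇¬p there: w0:F, w1:F, w3:F, w5:F. ✗
w2: successors {w1, w2, w3, w4, w5}; □◇¬p there: w1:F, w2:F, w3:F, w4:F, w5:F. ✗
w3: successors {w2, w3, w4, w5}; □◇¬p there: w2:F, w3:F, w4:F, w5:F. ✗
w4: successors {w0, w1, w2, w3, w4, w5}; □◇¬p there: w0:F, w1:F, w2:F, w3:F, w4:F, w5:F. ✗
w5: successors {w5}; □◇¬p there: w5:F. ✗
Satisfying worlds: ∅.
So □□◇¬p fails at the other 6 worlds.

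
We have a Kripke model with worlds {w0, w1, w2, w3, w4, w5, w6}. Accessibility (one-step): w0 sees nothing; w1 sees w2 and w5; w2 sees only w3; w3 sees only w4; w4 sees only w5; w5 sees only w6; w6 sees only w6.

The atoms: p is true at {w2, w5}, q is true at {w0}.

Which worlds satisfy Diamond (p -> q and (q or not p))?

{w2, w3, w5, w6}

w0: no successors, so Diamond (p -> q and (q or not p)) fails. ✗
w1: successors {w2, w5}; p -> q and (q or not p) there: w2:F, w5:F. ✗
w2: successors {w3}; p -> q and (q or not p) there: w3:T. ✓
w3: successors {w4}; p -> q and (q or not p) there: w4:T. ✓
w4: successors {w5}; p -> q and (q or not p) there: w5:F. ✗
w5: successors {w6}; p -> q and (q or not p) there: w6:T. ✓
w6: successors {w6}; p -> q and (q or not p) there: w6:T. ✓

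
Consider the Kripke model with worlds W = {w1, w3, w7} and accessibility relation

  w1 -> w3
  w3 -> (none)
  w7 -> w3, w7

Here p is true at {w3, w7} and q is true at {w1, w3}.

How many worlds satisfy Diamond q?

w1: successors {w3}; q there: w3:T. ✓
w3: no successors, so Diamond q fails. ✗
w7: successors {w3, w7}; q there: w3:T, w7:F. ✓
Satisfying worlds: {w1, w7}.

2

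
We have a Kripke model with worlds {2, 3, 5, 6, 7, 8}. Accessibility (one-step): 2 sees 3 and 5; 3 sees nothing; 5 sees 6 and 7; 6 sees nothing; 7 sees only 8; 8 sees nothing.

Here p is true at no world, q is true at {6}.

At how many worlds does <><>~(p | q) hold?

2

2: successors {3, 5}; <>~(p | q) there: 3:F, 5:T. ✓
3: no successors, so <><>~(p | q) fails. ✗
5: successors {6, 7}; <>~(p | q) there: 6:F, 7:T. ✓
6: no successors, so <><>~(p | q) fails. ✗
7: successors {8}; <>~(p | q) there: 8:F. ✗
8: no successors, so <><>~(p | q) fails. ✗
Satisfying worlds: {2, 5}.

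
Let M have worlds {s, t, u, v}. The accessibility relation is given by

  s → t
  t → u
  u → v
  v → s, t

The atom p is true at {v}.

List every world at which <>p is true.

s: successors {t}; p there: t:F. ✗
t: successors {u}; p there: u:F. ✗
u: successors {v}; p there: v:T. ✓
v: successors {s, t}; p there: s:F, t:F. ✗

{u}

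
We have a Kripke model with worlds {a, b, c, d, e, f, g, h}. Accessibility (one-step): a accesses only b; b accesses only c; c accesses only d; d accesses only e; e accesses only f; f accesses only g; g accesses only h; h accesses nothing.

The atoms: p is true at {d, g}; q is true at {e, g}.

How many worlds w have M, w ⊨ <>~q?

a: successors {b}; ~q there: b:T. ✓
b: successors {c}; ~q there: c:T. ✓
c: successors {d}; ~q there: d:T. ✓
d: successors {e}; ~q there: e:F. ✗
e: successors {f}; ~q there: f:T. ✓
f: successors {g}; ~q there: g:F. ✗
g: successors {h}; ~q there: h:T. ✓
h: no successors, so <>~q fails. ✗
Satisfying worlds: {a, b, c, e, g}.

5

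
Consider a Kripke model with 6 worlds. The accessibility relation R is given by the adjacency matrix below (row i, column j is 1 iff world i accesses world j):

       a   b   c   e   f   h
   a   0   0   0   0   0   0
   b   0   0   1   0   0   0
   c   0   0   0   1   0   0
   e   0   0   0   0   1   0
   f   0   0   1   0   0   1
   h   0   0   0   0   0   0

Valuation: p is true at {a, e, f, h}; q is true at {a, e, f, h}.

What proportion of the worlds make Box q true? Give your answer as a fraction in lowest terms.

a: no successors, so Box q holds vacuously. ✓
b: successors {c}; q there: c:F. ✗
c: successors {e}; q there: e:T. ✓
e: successors {f}; q there: f:T. ✓
f: successors {c, h}; q there: c:F, h:T. ✗
h: no successors, so Box q holds vacuously. ✓
That's 4 of 6 worlds, so 4/6 = 2/3.

2/3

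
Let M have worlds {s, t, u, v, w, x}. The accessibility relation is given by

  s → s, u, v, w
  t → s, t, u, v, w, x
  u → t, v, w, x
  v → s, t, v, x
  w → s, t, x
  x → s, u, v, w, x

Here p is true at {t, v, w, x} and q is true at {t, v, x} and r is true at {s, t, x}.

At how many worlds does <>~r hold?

s: successors {s, u, v, w}; ~r there: s:F, u:T, v:T, w:T. ✓
t: successors {s, t, u, v, w, x}; ~r there: s:F, t:F, u:T, v:T, w:T, x:F. ✓
u: successors {t, v, w, x}; ~r there: t:F, v:T, w:T, x:F. ✓
v: successors {s, t, v, x}; ~r there: s:F, t:F, v:T, x:F. ✓
w: successors {s, t, x}; ~r there: s:F, t:F, x:F. ✗
x: successors {s, u, v, w, x}; ~r there: s:F, u:T, v:T, w:T, x:F. ✓
Satisfying worlds: {s, t, u, v, x}.

5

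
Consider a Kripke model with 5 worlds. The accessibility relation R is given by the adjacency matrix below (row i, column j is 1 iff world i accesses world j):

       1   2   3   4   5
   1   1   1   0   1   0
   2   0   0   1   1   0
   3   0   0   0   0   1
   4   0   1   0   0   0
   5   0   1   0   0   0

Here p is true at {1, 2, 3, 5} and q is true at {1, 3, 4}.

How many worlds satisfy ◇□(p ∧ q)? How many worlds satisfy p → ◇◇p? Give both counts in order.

0 and 5

For ◇□(p ∧ q):
1: successors {1, 2, 4}; □(p ∧ q) there: 1:F, 2:F, 4:F. ✗
2: successors {3, 4}; □(p ∧ q) there: 3:F, 4:F. ✗
3: successors {5}; □(p ∧ q) there: 5:F. ✗
4: successors {2}; □(p ∧ q) there: 2:F. ✗
5: successors {2}; □(p ∧ q) there: 2:F. ✗
— 0 worlds.
For p → ◇◇p:
1: p is T, ◇◇p is T. ✓
2: p is T, ◇◇p is T. ✓
3: p is T, ◇◇p is T. ✓
4: p is F, ◇◇p is T. ✓
5: p is T, ◇◇p is T. ✓
— 5 worlds.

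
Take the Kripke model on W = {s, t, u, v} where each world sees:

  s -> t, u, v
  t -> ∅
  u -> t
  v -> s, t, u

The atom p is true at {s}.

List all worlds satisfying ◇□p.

s: successors {t, u, v}; □p there: t:T, u:F, v:F. ✓
t: no successors, so ◇□p fails. ✗
u: successors {t}; □p there: t:T. ✓
v: successors {s, t, u}; □p there: s:F, t:T, u:F. ✓

{s, u, v}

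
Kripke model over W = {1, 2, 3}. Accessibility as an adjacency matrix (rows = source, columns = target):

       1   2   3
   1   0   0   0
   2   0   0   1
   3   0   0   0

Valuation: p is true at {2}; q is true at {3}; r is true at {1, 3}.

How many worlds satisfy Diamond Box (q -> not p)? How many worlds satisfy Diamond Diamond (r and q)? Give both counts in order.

For Diamond Box (q -> not p):
1: no successors, so Diamond Box (q -> not p) fails. ✗
2: successors {3}; Box (q -> not p) there: 3:T. ✓
3: no successors, so Diamond Box (q -> not p) fails. ✗
— 1 world.
For Diamond Diamond (r and q):
1: no successors, so Diamond Diamond (r and q) fails. ✗
2: successors {3}; Diamond (r and q) there: 3:F. ✗
3: no successors, so Diamond Diamond (r and q) fails. ✗
— 0 worlds.

1 and 0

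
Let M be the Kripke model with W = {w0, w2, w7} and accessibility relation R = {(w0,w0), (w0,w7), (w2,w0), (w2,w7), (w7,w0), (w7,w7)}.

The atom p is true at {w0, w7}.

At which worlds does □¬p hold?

w0: successors {w0, w7}; ¬p there: w0:F, w7:F. ✗
w2: successors {w0, w7}; ¬p there: w0:F, w7:F. ✗
w7: successors {w0, w7}; ¬p there: w0:F, w7:F. ✗

∅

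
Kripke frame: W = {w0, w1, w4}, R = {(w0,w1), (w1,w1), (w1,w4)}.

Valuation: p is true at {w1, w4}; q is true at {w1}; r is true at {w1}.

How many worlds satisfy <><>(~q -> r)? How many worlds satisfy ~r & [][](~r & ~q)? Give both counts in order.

For <><>(~q -> r):
w0: successors {w1}; <>(~q -> r) there: w1:T. ✓
w1: successors {w1, w4}; <>(~q -> r) there: w1:T, w4:F. ✓
w4: no successors, so <><>(~q -> r) fails. ✗
— 2 worlds.
For ~r & [][](~r & ~q):
w0: ~r is T, [][](~r & ~q) is F. ✗
w1: ~r is F, [][](~r & ~q) is F. ✗
w4: ~r is T, [][](~r & ~q) is T. ✓
— 1 world.

2 and 1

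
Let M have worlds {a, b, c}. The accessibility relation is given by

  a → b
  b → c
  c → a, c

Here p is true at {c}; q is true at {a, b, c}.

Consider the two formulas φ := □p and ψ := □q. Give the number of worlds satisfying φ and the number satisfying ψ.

For □p:
a: successors {b}; p there: b:F. ✗
b: successors {c}; p there: c:T. ✓
c: successors {a, c}; p there: a:F, c:T. ✗
— 1 world.
For □q:
a: successors {b}; q there: b:T. ✓
b: successors {c}; q there: c:T. ✓
c: successors {a, c}; q there: a:T, c:T. ✓
— 3 worlds.

1 and 3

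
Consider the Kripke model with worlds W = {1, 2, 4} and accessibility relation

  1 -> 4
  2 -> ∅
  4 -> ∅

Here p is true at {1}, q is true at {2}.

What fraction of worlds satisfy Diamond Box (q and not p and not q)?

1: successors {4}; Box (q and not p and not q) there: 4:T. ✓
2: no successors, so Diamond Box (q and not p and not q) fails. ✗
4: no successors, so Diamond Box (q and not p and not q) fails. ✗
That's 1 of 3 worlds, so 1/3.

1/3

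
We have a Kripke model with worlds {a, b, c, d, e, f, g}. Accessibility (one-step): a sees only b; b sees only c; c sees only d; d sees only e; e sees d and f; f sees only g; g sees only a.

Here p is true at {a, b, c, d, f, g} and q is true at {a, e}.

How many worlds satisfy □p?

6

a: successors {b}; p there: b:T. ✓
b: successors {c}; p there: c:T. ✓
c: successors {d}; p there: d:T. ✓
d: successors {e}; p there: e:F. ✗
e: successors {d, f}; p there: d:T, f:T. ✓
f: successors {g}; p there: g:T. ✓
g: successors {a}; p there: a:T. ✓
Satisfying worlds: {a, b, c, e, f, g}.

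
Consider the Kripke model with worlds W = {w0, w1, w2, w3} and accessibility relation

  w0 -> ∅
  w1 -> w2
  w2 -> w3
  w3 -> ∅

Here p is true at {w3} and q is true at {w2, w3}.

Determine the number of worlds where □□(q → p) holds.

4

w0: no successors, so □□(q → p) holds vacuously. ✓
w1: successors {w2}; □(q → p) there: w2:T. ✓
w2: successors {w3}; □(q → p) there: w3:T. ✓
w3: no successors, so □□(q → p) holds vacuously. ✓
Satisfying worlds: {w0, w1, w2, w3}.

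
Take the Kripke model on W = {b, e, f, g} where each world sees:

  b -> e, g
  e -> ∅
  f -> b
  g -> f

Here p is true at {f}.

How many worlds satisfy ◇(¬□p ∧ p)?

b: successors {e, g}; ¬□p ∧ p there: e:F, g:F. ✗
e: no successors, so ◇(¬□p ∧ p) fails. ✗
f: successors {b}; ¬□p ∧ p there: b:F. ✗
g: successors {f}; ¬□p ∧ p there: f:T. ✓
Satisfying worlds: {g}.

1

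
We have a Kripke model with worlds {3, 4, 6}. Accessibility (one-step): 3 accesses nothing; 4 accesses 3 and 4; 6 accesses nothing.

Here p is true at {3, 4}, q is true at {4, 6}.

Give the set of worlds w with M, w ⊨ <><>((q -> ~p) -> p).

3: no successors, so <><>((q -> ~p) -> p) fails. ✗
4: successors {3, 4}; <>((q -> ~p) -> p) there: 3:F, 4:T. ✓
6: no successors, so <><>((q -> ~p) -> p) fails. ✗

{4}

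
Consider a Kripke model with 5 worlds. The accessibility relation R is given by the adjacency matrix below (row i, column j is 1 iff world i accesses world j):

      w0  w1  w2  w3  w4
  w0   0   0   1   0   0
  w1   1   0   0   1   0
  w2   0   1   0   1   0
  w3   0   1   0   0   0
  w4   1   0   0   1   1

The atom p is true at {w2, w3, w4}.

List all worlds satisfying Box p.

w0: successors {w2}; p there: w2:T. ✓
w1: successors {w0, w3}; p there: w0:F, w3:T. ✗
w2: successors {w1, w3}; p there: w1:F, w3:T. ✗
w3: successors {w1}; p there: w1:F. ✗
w4: successors {w0, w3, w4}; p there: w0:F, w3:T, w4:T. ✗

{w0}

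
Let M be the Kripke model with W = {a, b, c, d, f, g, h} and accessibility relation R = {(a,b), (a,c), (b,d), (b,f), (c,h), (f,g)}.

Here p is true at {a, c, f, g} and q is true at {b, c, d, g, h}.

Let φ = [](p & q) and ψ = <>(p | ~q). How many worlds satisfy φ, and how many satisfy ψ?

For [](p & q):
a: successors {b, c}; p & q there: b:F, c:T. ✗
b: successors {d, f}; p & q there: d:F, f:F. ✗
c: successors {h}; p & q there: h:F. ✗
d: no successors, so [](p & q) holds vacuously. ✓
f: successors {g}; p & q there: g:T. ✓
g: no successors, so [](p & q) holds vacuously. ✓
h: no successors, so [](p & q) holds vacuously. ✓
— 4 worlds.
For <>(p | ~q):
a: successors {b, c}; p | ~q there: b:F, c:T. ✓
b: successors {d, f}; p | ~q there: d:F, f:T. ✓
c: successors {h}; p | ~q there: h:F. ✗
d: no successors, so <>(p | ~q) fails. ✗
f: successors {g}; p | ~q there: g:T. ✓
g: no successors, so <>(p | ~q) fails. ✗
h: no successors, so <>(p | ~q) fails. ✗
— 3 worlds.

4 and 3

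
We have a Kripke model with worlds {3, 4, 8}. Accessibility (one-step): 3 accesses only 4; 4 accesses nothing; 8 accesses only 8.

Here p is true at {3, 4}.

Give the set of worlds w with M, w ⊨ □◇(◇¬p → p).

{4}

3: successors {4}; ◇(◇¬p → p) there: 4:F. ✗
4: no successors, so □◇(◇¬p → p) holds vacuously. ✓
8: successors {8}; ◇(◇¬p → p) there: 8:F. ✗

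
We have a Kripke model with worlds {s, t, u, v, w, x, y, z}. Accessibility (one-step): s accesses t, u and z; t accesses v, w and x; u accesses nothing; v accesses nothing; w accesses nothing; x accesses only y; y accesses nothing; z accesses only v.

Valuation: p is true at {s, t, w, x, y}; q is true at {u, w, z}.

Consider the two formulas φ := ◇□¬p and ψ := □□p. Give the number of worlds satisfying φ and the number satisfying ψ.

4 and 7

For ◇□¬p:
s: successors {t, u, z}; □¬p there: t:F, u:T, z:T. ✓
t: successors {v, w, x}; □¬p there: v:T, w:T, x:F. ✓
u: no successors, so ◇□¬p fails. ✗
v: no successors, so ◇□¬p fails. ✗
w: no successors, so ◇□¬p fails. ✗
x: successors {y}; □¬p there: y:T. ✓
y: no successors, so ◇□¬p fails. ✗
z: successors {v}; □¬p there: v:T. ✓
— 4 worlds.
For □□p:
s: successors {t, u, z}; □p there: t:F, u:T, z:F. ✗
t: successors {v, w, x}; □p there: v:T, w:T, x:T. ✓
u: no successors, so □□p holds vacuously. ✓
v: no successors, so □□p holds vacuously. ✓
w: no successors, so □□p holds vacuously. ✓
x: successors {y}; □p there: y:T. ✓
y: no successors, so □□p holds vacuously. ✓
z: successors {v}; □p there: v:T. ✓
— 7 worlds.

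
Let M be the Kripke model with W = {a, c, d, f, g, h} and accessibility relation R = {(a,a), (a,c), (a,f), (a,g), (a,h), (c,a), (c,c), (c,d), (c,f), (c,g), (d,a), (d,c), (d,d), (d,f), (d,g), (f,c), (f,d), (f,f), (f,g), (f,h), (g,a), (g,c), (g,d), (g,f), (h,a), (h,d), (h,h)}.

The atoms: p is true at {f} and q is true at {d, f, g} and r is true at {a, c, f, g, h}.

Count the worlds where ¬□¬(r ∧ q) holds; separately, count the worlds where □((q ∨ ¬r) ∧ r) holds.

For ¬□¬(r ∧ q):
a: □¬(r ∧ q) is F. ✓
c: □¬(r ∧ q) is F. ✓
d: □¬(r ∧ q) is F. ✓
f: □¬(r ∧ q) is F. ✓
g: □¬(r ∧ q) is F. ✓
h: □¬(r ∧ q) is T. ✗
— 5 worlds.
For □((q ∨ ¬r) ∧ r):
a: successors {a, c, f, g, h}; (q ∨ ¬r) ∧ r there: a:F, c:F, f:T, g:T, h:F. ✗
c: successors {a, c, d, f, g}; (q ∨ ¬r) ∧ r there: a:F, c:F, d:F, f:T, g:T. ✗
d: successors {a, c, d, f, g}; (q ∨ ¬r) ∧ r there: a:F, c:F, d:F, f:T, g:T. ✗
f: successors {c, d, f, g, h}; (q ∨ ¬r) ∧ r there: c:F, d:F, f:T, g:T, h:F. ✗
g: successors {a, c, d, f}; (q ∨ ¬r) ∧ r there: a:F, c:F, d:F, f:T. ✗
h: successors {a, d, h}; (q ∨ ¬r) ∧ r there: a:F, d:F, h:F. ✗
— 0 worlds.

5 and 0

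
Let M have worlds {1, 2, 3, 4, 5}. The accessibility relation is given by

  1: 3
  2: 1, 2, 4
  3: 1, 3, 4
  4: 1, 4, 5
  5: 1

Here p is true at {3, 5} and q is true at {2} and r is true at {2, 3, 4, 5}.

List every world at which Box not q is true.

1: successors {3}; not q there: 3:T. ✓
2: successors {1, 2, 4}; not q there: 1:T, 2:F, 4:T. ✗
3: successors {1, 3, 4}; not q there: 1:T, 3:T, 4:T. ✓
4: successors {1, 4, 5}; not q there: 1:T, 4:T, 5:T. ✓
5: successors {1}; not q there: 1:T. ✓

{1, 3, 4, 5}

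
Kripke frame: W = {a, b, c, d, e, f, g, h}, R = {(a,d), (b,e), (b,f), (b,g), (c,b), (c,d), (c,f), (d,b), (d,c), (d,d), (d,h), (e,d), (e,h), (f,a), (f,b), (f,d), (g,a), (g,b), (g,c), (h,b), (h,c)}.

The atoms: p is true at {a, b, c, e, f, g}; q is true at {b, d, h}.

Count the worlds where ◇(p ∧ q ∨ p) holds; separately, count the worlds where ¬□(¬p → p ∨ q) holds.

6 and 0

For ◇(p ∧ q ∨ p):
a: successors {d}; p ∧ q ∨ p there: d:F. ✗
b: successors {e, f, g}; p ∧ q ∨ p there: e:T, f:T, g:T. ✓
c: successors {b, d, f}; p ∧ q ∨ p there: b:T, d:F, f:T. ✓
d: successors {b, c, d, h}; p ∧ q ∨ p there: b:T, c:T, d:F, h:F. ✓
e: successors {d, h}; p ∧ q ∨ p there: d:F, h:F. ✗
f: successors {a, b, d}; p ∧ q ∨ p there: a:T, b:T, d:F. ✓
g: successors {a, b, c}; p ∧ q ∨ p there: a:T, b:T, c:T. ✓
h: successors {b, c}; p ∧ q ∨ p there: b:T, c:T. ✓
— 6 worlds.
For ¬□(¬p → p ∨ q):
a: □(¬p → p ∨ q) is T. ✗
b: □(¬p → p ∨ q) is T. ✗
c: □(¬p → p ∨ q) is T. ✗
d: □(¬p → p ∨ q) is T. ✗
e: □(¬p → p ∨ q) is T. ✗
f: □(¬p → p ∨ q) is T. ✗
g: □(¬p → p ∨ q) is T. ✗
h: □(¬p → p ∨ q) is T. ✗
— 0 worlds.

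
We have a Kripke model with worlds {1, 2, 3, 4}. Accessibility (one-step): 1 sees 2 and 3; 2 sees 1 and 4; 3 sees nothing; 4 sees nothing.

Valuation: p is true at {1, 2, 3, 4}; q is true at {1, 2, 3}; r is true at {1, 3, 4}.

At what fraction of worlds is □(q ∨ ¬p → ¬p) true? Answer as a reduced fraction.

1: successors {2, 3}; q ∨ ¬p → ¬p there: 2:F, 3:F. ✗
2: successors {1, 4}; q ∨ ¬p → ¬p there: 1:F, 4:T. ✗
3: no successors, so □(q ∨ ¬p → ¬p) holds vacuously. ✓
4: no successors, so □(q ∨ ¬p → ¬p) holds vacuously. ✓
That's 2 of 4 worlds, so 2/4 = 1/2.

1/2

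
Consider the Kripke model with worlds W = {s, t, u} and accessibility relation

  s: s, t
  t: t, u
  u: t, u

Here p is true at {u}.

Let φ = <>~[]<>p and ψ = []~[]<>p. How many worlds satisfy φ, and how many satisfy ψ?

For <>~[]<>p:
s: successors {s, t}; ~[]<>p there: s:T, t:F. ✓
t: successors {t, u}; ~[]<>p there: t:F, u:F. ✗
u: successors {t, u}; ~[]<>p there: t:F, u:F. ✗
— 1 world.
For []~[]<>p:
s: successors {s, t}; ~[]<>p there: s:T, t:F. ✗
t: successors {t, u}; ~[]<>p there: t:F, u:F. ✗
u: successors {t, u}; ~[]<>p there: t:F, u:F. ✗
— 0 worlds.

1 and 0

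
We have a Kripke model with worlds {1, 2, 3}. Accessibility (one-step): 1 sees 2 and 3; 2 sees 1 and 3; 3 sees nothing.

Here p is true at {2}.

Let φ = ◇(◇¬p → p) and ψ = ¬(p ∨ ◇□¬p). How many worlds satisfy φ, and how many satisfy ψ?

For ◇(◇¬p → p):
1: successors {2, 3}; ◇¬p → p there: 2:T, 3:T. ✓
2: successors {1, 3}; ◇¬p → p there: 1:F, 3:T. ✓
3: no successors, so ◇(◇¬p → p) fails. ✗
— 2 worlds.
For ¬(p ∨ ◇□¬p):
1: p ∨ ◇□¬p is T. ✗
2: p ∨ ◇□¬p is T. ✗
3: p ∨ ◇□¬p is F. ✓
— 1 world.

2 and 1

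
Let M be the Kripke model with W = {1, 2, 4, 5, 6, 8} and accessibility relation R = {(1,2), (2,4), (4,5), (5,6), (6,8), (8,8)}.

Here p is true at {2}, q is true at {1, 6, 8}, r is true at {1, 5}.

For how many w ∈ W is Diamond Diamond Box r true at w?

1

1: successors {2}; Diamond Box r there: 2:T. ✓
2: successors {4}; Diamond Box r there: 4:F. ✗
4: successors {5}; Diamond Box r there: 5:F. ✗
5: successors {6}; Diamond Box r there: 6:F. ✗
6: successors {8}; Diamond Box r there: 8:F. ✗
8: successors {8}; Diamond Box r there: 8:F. ✗
Satisfying worlds: {1}.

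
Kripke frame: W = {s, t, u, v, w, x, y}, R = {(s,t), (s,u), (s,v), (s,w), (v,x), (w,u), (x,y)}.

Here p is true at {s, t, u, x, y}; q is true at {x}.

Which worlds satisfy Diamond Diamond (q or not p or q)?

s: successors {t, u, v, w}; Diamond (q or not p or q) there: t:F, u:F, v:T, w:F. ✓
t: no successors, so Diamond Diamond (q or not p or q) fails. ✗
u: no successors, so Diamond Diamond (q or not p or q) fails. ✗
v: successors {x}; Diamond (q or not p or q) there: x:F. ✗
w: successors {u}; Diamond (q or not p or q) there: u:F. ✗
x: successors {y}; Diamond (q or not p or q) there: y:F. ✗
y: no successors, so Diamond Diamond (q or not p or q) fails. ✗

{s}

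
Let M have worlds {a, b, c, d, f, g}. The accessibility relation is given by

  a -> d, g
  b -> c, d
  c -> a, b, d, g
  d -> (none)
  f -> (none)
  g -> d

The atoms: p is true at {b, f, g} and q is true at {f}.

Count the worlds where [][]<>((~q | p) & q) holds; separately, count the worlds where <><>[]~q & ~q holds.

For [][]<>((~q | p) & q):
a: successors {d, g}; []<>((~q | p) & q) there: d:T, g:F. ✗
b: successors {c, d}; []<>((~q | p) & q) there: c:F, d:T. ✗
c: successors {a, b, d, g}; []<>((~q | p) & q) there: a:F, b:F, d:T, g:F. ✗
d: no successors, so [][]<>((~q | p) & q) holds vacuously. ✓
f: no successors, so [][]<>((~q | p) & q) holds vacuously. ✓
g: successors {d}; []<>((~q | p) & q) there: d:T. ✓
— 3 worlds.
For <><>[]~q & ~q:
a: <><>[]~q is T, ~q is T. ✓
b: <><>[]~q is T, ~q is T. ✓
c: <><>[]~q is T, ~q is T. ✓
d: <><>[]~q is F, ~q is T. ✗
f: <><>[]~q is F, ~q is F. ✗
g: <><>[]~q is F, ~q is T. ✗
— 3 worlds.

3 and 3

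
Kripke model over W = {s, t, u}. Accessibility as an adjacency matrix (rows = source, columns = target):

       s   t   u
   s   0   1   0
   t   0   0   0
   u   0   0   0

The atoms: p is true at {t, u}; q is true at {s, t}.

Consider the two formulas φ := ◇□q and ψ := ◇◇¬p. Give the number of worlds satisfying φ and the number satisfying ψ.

1 and 0

For ◇□q:
s: successors {t}; □q there: t:T. ✓
t: no successors, so ◇□q fails. ✗
u: no successors, so ◇□q fails. ✗
— 1 world.
For ◇◇¬p:
s: successors {t}; ◇¬p there: t:F. ✗
t: no successors, so ◇◇¬p fails. ✗
u: no successors, so ◇◇¬p fails. ✗
— 0 worlds.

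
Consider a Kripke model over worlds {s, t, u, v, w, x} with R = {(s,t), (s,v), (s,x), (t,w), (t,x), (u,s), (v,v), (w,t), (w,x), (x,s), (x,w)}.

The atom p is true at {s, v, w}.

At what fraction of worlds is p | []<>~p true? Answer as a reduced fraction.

s: p is T, []<>~p is F. ✓
t: p is F, []<>~p is F. ✗
u: p is F, []<>~p is T. ✓
v: p is T, []<>~p is F. ✓
w: p is T, []<>~p is F. ✓
x: p is F, []<>~p is T. ✓
That's 5 of 6 worlds, so 5/6.

5/6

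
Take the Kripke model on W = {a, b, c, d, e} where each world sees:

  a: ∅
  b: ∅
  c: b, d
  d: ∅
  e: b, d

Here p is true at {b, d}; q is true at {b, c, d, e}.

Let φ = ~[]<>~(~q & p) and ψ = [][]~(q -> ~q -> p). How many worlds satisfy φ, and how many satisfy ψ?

2 and 5

For ~[]<>~(~q & p):
a: []<>~(~q & p) is T. ✗
b: []<>~(~q & p) is T. ✗
c: []<>~(~q & p) is F. ✓
d: []<>~(~q & p) is T. ✗
e: []<>~(~q & p) is F. ✓
— 2 worlds.
For [][]~(q -> ~q -> p):
a: no successors, so [][]~(q -> ~q -> p) holds vacuously. ✓
b: no successors, so [][]~(q -> ~q -> p) holds vacuously. ✓
c: successors {b, d}; []~(q -> ~q -> p) there: b:T, d:T. ✓
d: no successors, so [][]~(q -> ~q -> p) holds vacuously. ✓
e: successors {b, d}; []~(q -> ~q -> p) there: b:T, d:T. ✓
— 5 worlds.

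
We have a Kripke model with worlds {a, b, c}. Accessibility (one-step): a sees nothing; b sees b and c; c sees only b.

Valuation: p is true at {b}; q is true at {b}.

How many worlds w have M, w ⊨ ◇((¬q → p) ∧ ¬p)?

a: no successors, so ◇((¬q → p) ∧ ¬p) fails. ✗
b: successors {b, c}; (¬q → p) ∧ ¬p there: b:F, c:F. ✗
c: successors {b}; (¬q → p) ∧ ¬p there: b:F. ✗
Satisfying worlds: ∅.

0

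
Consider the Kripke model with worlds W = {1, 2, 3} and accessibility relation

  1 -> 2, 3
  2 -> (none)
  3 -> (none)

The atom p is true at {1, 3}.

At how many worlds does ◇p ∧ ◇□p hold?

1: ◇p is T, ◇□p is T. ✓
2: ◇p is F, ◇□p is F. ✗
3: ◇p is F, ◇□p is F. ✗
Satisfying worlds: {1}.

1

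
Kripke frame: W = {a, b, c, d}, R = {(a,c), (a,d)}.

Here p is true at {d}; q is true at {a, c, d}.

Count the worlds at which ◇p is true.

1

a: successors {c, d}; p there: c:F, d:T. ✓
b: no successors, so ◇p fails. ✗
c: no successors, so ◇p fails. ✗
d: no successors, so ◇p fails. ✗
Satisfying worlds: {a}.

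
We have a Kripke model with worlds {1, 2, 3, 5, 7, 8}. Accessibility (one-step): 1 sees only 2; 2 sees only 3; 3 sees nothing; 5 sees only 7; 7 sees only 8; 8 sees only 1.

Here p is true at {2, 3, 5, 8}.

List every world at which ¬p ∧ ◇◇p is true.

1: ¬p is T, ◇◇p is T. ✓
2: ¬p is F, ◇◇p is F. ✗
3: ¬p is F, ◇◇p is F. ✗
5: ¬p is F, ◇◇p is T. ✗
7: ¬p is T, ◇◇p is F. ✗
8: ¬p is F, ◇◇p is T. ✗

{1}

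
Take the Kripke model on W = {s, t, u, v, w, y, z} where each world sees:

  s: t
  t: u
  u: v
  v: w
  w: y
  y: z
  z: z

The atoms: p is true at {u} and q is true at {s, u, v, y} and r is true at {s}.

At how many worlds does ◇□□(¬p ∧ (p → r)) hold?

7

s: successors {t}; □□(¬p ∧ (p → r)) there: t:T. ✓
t: successors {u}; □□(¬p ∧ (p → r)) there: u:T. ✓
u: successors {v}; □□(¬p ∧ (p → r)) there: v:T. ✓
v: successors {w}; □□(¬p ∧ (p → r)) there: w:T. ✓
w: successors {y}; □□(¬p ∧ (p → r)) there: y:T. ✓
y: successors {z}; □□(¬p ∧ (p → r)) there: z:T. ✓
z: successors {z}; □□(¬p ∧ (p → r)) there: z:T. ✓
Satisfying worlds: {s, t, u, v, w, y, z}.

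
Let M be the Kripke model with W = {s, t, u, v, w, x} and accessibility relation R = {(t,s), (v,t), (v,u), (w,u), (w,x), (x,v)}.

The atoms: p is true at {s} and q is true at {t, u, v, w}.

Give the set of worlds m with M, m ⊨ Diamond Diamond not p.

s: no successors, so Diamond Diamond not p fails. ✗
t: successors {s}; Diamond not p there: s:F. ✗
u: no successors, so Diamond Diamond not p fails. ✗
v: successors {t, u}; Diamond not p there: t:F, u:F. ✗
w: successors {u, x}; Diamond not p there: u:F, x:T. ✓
x: successors {v}; Diamond not p there: v:T. ✓

{w, x}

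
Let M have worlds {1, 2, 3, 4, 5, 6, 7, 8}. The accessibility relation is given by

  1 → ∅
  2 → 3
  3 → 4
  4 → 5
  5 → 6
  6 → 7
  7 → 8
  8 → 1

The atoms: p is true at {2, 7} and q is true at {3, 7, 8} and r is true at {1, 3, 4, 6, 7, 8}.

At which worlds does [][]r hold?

1: no successors, so [][]r holds vacuously. ✓
2: successors {3}; []r there: 3:T. ✓
3: successors {4}; []r there: 4:F. ✗
4: successors {5}; []r there: 5:T. ✓
5: successors {6}; []r there: 6:T. ✓
6: successors {7}; []r there: 7:T. ✓
7: successors {8}; []r there: 8:T. ✓
8: successors {1}; []r there: 1:T. ✓

{1, 2, 4, 5, 6, 7, 8}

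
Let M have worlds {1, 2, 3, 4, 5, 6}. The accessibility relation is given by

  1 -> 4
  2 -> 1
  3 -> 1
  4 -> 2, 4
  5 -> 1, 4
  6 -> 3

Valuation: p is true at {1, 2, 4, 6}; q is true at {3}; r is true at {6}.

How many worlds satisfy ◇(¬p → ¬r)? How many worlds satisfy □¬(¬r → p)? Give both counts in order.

6 and 1

For ◇(¬p → ¬r):
1: successors {4}; ¬p → ¬r there: 4:T. ✓
2: successors {1}; ¬p → ¬r there: 1:T. ✓
3: successors {1}; ¬p → ¬r there: 1:T. ✓
4: successors {2, 4}; ¬p → ¬r there: 2:T, 4:T. ✓
5: successors {1, 4}; ¬p → ¬r there: 1:T, 4:T. ✓
6: successors {3}; ¬p → ¬r there: 3:T. ✓
— 6 worlds.
For □¬(¬r → p):
1: successors {4}; ¬(¬r → p) there: 4:F. ✗
2: successors {1}; ¬(¬r → p) there: 1:F. ✗
3: successors {1}; ¬(¬r → p) there: 1:F. ✗
4: successors {2, 4}; ¬(¬r → p) there: 2:F, 4:F. ✗
5: successors {1, 4}; ¬(¬r → p) there: 1:F, 4:F. ✗
6: successors {3}; ¬(¬r → p) there: 3:T. ✓
— 1 world.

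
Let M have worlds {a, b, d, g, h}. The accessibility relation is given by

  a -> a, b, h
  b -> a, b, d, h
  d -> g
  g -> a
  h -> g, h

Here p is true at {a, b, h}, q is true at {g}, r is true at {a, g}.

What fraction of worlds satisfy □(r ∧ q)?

1/5

a: successors {a, b, h}; r ∧ q there: a:F, b:F, h:F. ✗
b: successors {a, b, d, h}; r ∧ q there: a:F, b:F, d:F, h:F. ✗
d: successors {g}; r ∧ q there: g:T. ✓
g: successors {a}; r ∧ q there: a:F. ✗
h: successors {g, h}; r ∧ q there: g:T, h:F. ✗
That's 1 of 5 worlds, so 1/5.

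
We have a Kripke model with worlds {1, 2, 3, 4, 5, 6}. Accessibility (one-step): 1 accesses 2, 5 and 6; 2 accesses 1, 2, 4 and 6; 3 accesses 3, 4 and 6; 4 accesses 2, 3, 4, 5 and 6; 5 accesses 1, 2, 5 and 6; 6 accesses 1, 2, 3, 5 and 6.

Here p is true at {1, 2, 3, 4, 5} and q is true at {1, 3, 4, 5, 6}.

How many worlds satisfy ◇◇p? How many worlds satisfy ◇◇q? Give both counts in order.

For ◇◇p:
1: successors {2, 5, 6}; ◇p there: 2:T, 5:T, 6:T. ✓
2: successors {1, 2, 4, 6}; ◇p there: 1:T, 2:T, 4:T, 6:T. ✓
3: successors {3, 4, 6}; ◇p there: 3:T, 4:T, 6:T. ✓
4: successors {2, 3, 4, 5, 6}; ◇p there: 2:T, 3:T, 4:T, 5:T, 6:T. ✓
5: successors {1, 2, 5, 6}; ◇p there: 1:T, 2:T, 5:T, 6:T. ✓
6: successors {1, 2, 3, 5, 6}; ◇p there: 1:T, 2:T, 3:T, 5:T, 6:T. ✓
— 6 worlds.
For ◇◇q:
1: successors {2, 5, 6}; ◇q there: 2:T, 5:T, 6:T. ✓
2: successors {1, 2, 4, 6}; ◇q there: 1:T, 2:T, 4:T, 6:T. ✓
3: successors {3, 4, 6}; ◇q there: 3:T, 4:T, 6:T. ✓
4: successors {2, 3, 4, 5, 6}; ◇q there: 2:T, 3:T, 4:T, 5:T, 6:T. ✓
5: successors {1, 2, 5, 6}; ◇q there: 1:T, 2:T, 5:T, 6:T. ✓
6: successors {1, 2, 3, 5, 6}; ◇q there: 1:T, 2:T, 3:T, 5:T, 6:T. ✓
— 6 worlds.

6 and 6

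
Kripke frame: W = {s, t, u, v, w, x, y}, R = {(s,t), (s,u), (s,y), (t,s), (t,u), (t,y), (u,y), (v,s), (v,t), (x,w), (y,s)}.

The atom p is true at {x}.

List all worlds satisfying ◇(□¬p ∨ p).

{s, t, u, v, x, y}

s: successors {t, u, y}; □¬p ∨ p there: t:T, u:T, y:T. ✓
t: successors {s, u, y}; □¬p ∨ p there: s:T, u:T, y:T. ✓
u: successors {y}; □¬p ∨ p there: y:T. ✓
v: successors {s, t}; □¬p ∨ p there: s:T, t:T. ✓
w: no successors, so ◇(□¬p ∨ p) fails. ✗
x: successors {w}; □¬p ∨ p there: w:T. ✓
y: successors {s}; □¬p ∨ p there: s:T. ✓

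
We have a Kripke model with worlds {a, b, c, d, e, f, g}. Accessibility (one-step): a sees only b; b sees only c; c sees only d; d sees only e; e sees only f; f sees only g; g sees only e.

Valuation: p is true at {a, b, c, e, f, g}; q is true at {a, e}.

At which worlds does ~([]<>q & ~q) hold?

{a, b, d, e, g}

a: []<>q & ~q is F. ✓
b: []<>q & ~q is F. ✓
c: []<>q & ~q is T. ✗
d: []<>q & ~q is F. ✓
e: []<>q & ~q is F. ✓
f: []<>q & ~q is T. ✗
g: []<>q & ~q is F. ✓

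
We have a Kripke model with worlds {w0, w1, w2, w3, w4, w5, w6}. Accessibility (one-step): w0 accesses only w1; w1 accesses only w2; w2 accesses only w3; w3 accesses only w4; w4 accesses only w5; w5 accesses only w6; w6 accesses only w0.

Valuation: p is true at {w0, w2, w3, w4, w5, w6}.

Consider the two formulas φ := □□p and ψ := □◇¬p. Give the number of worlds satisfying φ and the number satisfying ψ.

For □□p:
w0: successors {w1}; □p there: w1:T. ✓
w1: successors {w2}; □p there: w2:T. ✓
w2: successors {w3}; □p there: w3:T. ✓
w3: successors {w4}; □p there: w4:T. ✓
w4: successors {w5}; □p there: w5:T. ✓
w5: successors {w6}; □p there: w6:T. ✓
w6: successors {w0}; □p there: w0:F. ✗
— 6 worlds.
For □◇¬p:
w0: successors {w1}; ◇¬p there: w1:F. ✗
w1: successors {w2}; ◇¬p there: w2:F. ✗
w2: successors {w3}; ◇¬p there: w3:F. ✗
w3: successors {w4}; ◇¬p there: w4:F. ✗
w4: successors {w5}; ◇¬p there: w5:F. ✗
w5: successors {w6}; ◇¬p there: w6:F. ✗
w6: successors {w0}; ◇¬p there: w0:T. ✓
— 1 world.

6 and 1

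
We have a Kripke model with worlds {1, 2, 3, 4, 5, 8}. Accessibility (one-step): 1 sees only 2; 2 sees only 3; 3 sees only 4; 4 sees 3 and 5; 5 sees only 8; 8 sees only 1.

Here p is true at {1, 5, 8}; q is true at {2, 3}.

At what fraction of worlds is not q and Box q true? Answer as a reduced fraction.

1: not q is T, Box q is T. ✓
2: not q is F, Box q is T. ✗
3: not q is F, Box q is F. ✗
4: not q is T, Box q is F. ✗
5: not q is T, Box q is F. ✗
8: not q is T, Box q is F. ✗
That's 1 of 6 worlds, so 1/6.

1/6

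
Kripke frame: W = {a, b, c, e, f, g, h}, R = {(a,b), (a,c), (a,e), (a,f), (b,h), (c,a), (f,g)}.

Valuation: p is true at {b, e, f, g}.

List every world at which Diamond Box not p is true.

a: successors {b, c, e, f}; Box not p there: b:T, c:T, e:T, f:F. ✓
b: successors {h}; Box not p there: h:T. ✓
c: successors {a}; Box not p there: a:F. ✗
e: no successors, so Diamond Box not p fails. ✗
f: successors {g}; Box not p there: g:T. ✓
g: no successors, so Diamond Box not p fails. ✗
h: no successors, so Diamond Box not p fails. ✗

{a, b, f}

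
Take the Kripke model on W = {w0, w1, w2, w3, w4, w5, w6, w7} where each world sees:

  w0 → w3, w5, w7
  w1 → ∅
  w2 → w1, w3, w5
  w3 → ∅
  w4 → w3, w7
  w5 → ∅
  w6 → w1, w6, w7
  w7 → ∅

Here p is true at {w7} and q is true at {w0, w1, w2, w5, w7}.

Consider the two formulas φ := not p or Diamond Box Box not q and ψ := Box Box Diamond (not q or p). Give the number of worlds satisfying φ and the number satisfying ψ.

7 and 7

For not p or Diamond Box Box not q:
w0: not p is T, Diamond Box Box not q is T. ✓
w1: not p is T, Diamond Box Box not q is F. ✓
w2: not p is T, Diamond Box Box not q is T. ✓
w3: not p is T, Diamond Box Box not q is F. ✓
w4: not p is T, Diamond Box Box not q is T. ✓
w5: not p is T, Diamond Box Box not q is F. ✓
w6: not p is T, Diamond Box Box not q is T. ✓
w7: not p is F, Diamond Box Box not q is F. ✗
— 7 worlds.
For Box Box Diamond (not q or p):
w0: successors {w3, w5, w7}; Box Diamond (not q or p) there: w3:T, w5:T, w7:T. ✓
w1: no successors, so Box Box Diamond (not q or p) holds vacuously. ✓
w2: successors {w1, w3, w5}; Box Diamond (not q or p) there: w1:T, w3:T, w5:T. ✓
w3: no successors, so Box Box Diamond (not q or p) holds vacuously. ✓
w4: successors {w3, w7}; Box Diamond (not q or p) there: w3:T, w7:T. ✓
w5: no successors, so Box Box Diamond (not q or p) holds vacuously. ✓
w6: successors {w1, w6, w7}; Box Diamond (not q or p) there: w1:T, w6:F, w7:T. ✗
w7: no successors, so Box Box Diamond (not q or p) holds vacuously. ✓
— 7 worlds.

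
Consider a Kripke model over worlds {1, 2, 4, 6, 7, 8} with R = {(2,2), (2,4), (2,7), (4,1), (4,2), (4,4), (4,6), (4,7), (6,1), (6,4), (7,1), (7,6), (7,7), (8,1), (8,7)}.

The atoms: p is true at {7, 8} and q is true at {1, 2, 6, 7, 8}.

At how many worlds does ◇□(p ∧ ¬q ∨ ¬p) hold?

4

1: no successors, so ◇□(p ∧ ¬q ∨ ¬p) fails. ✗
2: successors {2, 4, 7}; □(p ∧ ¬q ∨ ¬p) there: 2:F, 4:F, 7:F. ✗
4: successors {1, 2, 4, 6, 7}; □(p ∧ ¬q ∨ ¬p) there: 1:T, 2:F, 4:F, 6:T, 7:F. ✓
6: successors {1, 4}; □(p ∧ ¬q ∨ ¬p) there: 1:T, 4:F. ✓
7: successors {1, 6, 7}; □(p ∧ ¬q ∨ ¬p) there: 1:T, 6:T, 7:F. ✓
8: successors {1, 7}; □(p ∧ ¬q ∨ ¬p) there: 1:T, 7:F. ✓
Satisfying worlds: {4, 6, 7, 8}.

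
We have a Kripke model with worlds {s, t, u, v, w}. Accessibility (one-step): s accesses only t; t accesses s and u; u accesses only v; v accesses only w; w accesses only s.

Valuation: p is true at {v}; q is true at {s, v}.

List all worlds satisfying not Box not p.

{u}

s: Box not p is T. ✗
t: Box not p is T. ✗
u: Box not p is F. ✓
v: Box not p is T. ✗
w: Box not p is T. ✗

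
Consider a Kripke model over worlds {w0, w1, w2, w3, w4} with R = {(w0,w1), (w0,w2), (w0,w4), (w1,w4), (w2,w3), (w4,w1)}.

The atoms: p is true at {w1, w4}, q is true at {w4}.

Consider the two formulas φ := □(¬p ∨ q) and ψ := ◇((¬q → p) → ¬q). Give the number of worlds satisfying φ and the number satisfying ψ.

For □(¬p ∨ q):
w0: successors {w1, w2, w4}; ¬p ∨ q there: w1:F, w2:T, w4:T. ✗
w1: successors {w4}; ¬p ∨ q there: w4:T. ✓
w2: successors {w3}; ¬p ∨ q there: w3:T. ✓
w3: no successors, so □(¬p ∨ q) holds vacuously. ✓
w4: successors {w1}; ¬p ∨ q there: w1:F. ✗
— 3 worlds.
For ◇((¬q → p) → ¬q):
w0: successors {w1, w2, w4}; (¬q → p) → ¬q there: w1:T, w2:T, w4:F. ✓
w1: successors {w4}; (¬q → p) → ¬q there: w4:F. ✗
w2: successors {w3}; (¬q → p) → ¬q there: w3:T. ✓
w3: no successors, so ◇((¬q → p) → ¬q) fails. ✗
w4: successors {w1}; (¬q → p) → ¬q there: w1:T. ✓
— 3 worlds.

3 and 3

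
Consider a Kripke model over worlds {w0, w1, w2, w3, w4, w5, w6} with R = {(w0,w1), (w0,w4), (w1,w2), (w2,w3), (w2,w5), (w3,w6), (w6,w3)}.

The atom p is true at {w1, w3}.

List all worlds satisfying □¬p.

w0: successors {w1, w4}; ¬p there: w1:F, w4:T. ✗
w1: successors {w2}; ¬p there: w2:T. ✓
w2: successors {w3, w5}; ¬p there: w3:F, w5:T. ✗
w3: successors {w6}; ¬p there: w6:T. ✓
w4: no successors, so □¬p holds vacuously. ✓
w5: no successors, so □¬p holds vacuously. ✓
w6: successors {w3}; ¬p there: w3:F. ✗

{w1, w3, w4, w5}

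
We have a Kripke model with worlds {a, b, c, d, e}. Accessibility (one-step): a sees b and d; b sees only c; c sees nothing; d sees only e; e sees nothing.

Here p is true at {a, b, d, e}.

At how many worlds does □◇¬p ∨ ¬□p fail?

2

a: □◇¬p is F, ¬□p is F. ✗
b: □◇¬p is F, ¬□p is T. ✓
c: □◇¬p is T, ¬□p is F. ✓
d: □◇¬p is F, ¬□p is F. ✗
e: □◇¬p is T, ¬□p is F. ✓
Satisfying worlds: {b, c, e}.
So □◇¬p ∨ ¬□p fails at the other 2 worlds.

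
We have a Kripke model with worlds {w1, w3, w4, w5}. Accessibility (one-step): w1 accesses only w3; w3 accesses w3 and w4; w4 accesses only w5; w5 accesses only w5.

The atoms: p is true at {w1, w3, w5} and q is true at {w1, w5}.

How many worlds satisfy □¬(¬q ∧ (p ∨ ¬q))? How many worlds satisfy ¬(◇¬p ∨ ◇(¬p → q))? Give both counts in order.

For □¬(¬q ∧ (p ∨ ¬q)):
w1: successors {w3}; ¬(¬q ∧ (p ∨ ¬q)) there: w3:F. ✗
w3: successors {w3, w4}; ¬(¬q ∧ (p ∨ ¬q)) there: w3:F, w4:F. ✗
w4: successors {w5}; ¬(¬q ∧ (p ∨ ¬q)) there: w5:T. ✓
w5: successors {w5}; ¬(¬q ∧ (p ∨ ¬q)) there: w5:T. ✓
— 2 worlds.
For ¬(◇¬p ∨ ◇(¬p → q)):
w1: ◇¬p ∨ ◇(¬p → q) is T. ✗
w3: ◇¬p ∨ ◇(¬p → q) is T. ✗
w4: ◇¬p ∨ ◇(¬p → q) is T. ✗
w5: ◇¬p ∨ ◇(¬p → q) is T. ✗
— 0 worlds.

2 and 0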